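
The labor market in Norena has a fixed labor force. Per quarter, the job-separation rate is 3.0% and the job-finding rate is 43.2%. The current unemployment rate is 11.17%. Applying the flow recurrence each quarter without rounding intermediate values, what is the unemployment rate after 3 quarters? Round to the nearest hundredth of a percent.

With a fixed labor force, u_{t+1} = u_t + s·(1−u_t) − f·u_t = u_t·(1−s−f) + s.
Here 1−s−f = 0.538 and s = 0.030.
u_1 = 0.111700 × 0.538 + 0.030 = 0.090095.
u_2 = 0.090095 × 0.538 + 0.030 = 0.078471.
u_3 = 0.078471 × 0.538 + 0.030 = 0.072217.

Unemployment rate after three quarters ≈ 7.22%.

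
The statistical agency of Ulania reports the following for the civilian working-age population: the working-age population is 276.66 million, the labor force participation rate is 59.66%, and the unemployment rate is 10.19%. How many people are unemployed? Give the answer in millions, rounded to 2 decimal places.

About 16.82 million are unemployed.

Labor force = 0.5966 × 276.66 = 165.06 million.
Unemployed = 0.1019 × 165.06 ≈ 16.82 million.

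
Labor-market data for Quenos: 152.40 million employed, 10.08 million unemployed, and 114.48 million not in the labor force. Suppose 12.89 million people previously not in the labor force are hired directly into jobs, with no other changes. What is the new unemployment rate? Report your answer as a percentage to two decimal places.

Initially, labor force = 152.40 + 10.08 = 162.48 million, so u = 10.08/162.48 = 6.20%.
After the change, employed and labor force both rise by 12.89; unemployed unchanged → E = 165.29, U = 10.08, labor force = 175.37 million.
New unemployment rate = 10.08 / 175.37 = 5.75%.

New unemployment rate ≈ 5.75%.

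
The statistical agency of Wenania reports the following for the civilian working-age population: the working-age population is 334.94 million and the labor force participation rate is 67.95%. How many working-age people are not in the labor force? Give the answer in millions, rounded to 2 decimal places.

Share not in the labor force = 1 − 0.6795 = 0.3205.
Not in labor force = 0.3205 × 334.94 ≈ 107.35 million.

About 107.35 million are not in the labor force.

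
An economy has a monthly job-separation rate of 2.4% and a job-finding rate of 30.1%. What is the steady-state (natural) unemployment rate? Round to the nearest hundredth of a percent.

Steady-state unemployment rate ≈ 7.38%.

At steady state the flows balance: s·E = f·U, so U/(E+U) = s/(s+f).
u* = 2.4 / (2.4 + 30.1) = 2.4 / 32.50 = 7.38%.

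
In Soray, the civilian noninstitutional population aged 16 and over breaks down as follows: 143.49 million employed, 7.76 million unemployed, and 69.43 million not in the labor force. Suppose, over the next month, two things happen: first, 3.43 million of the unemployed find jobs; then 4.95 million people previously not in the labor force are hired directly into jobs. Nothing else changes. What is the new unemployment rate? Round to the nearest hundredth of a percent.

New unemployment rate ≈ 2.77%.

Initially, labor force = 143.49 + 7.76 = 151.25 million, so u = 7.76/151.25 = 5.13%.
After the first change, unemployed falls and employed rises by 3.43; labor force unchanged → E = 146.92, U = 4.33, labor force = 151.25 million.
After the second change, employed and labor force both rise by 4.95; unemployed unchanged → E = 151.87, U = 4.33, labor force = 156.20 million.
New unemployment rate = 4.33 / 156.20 = 2.77%.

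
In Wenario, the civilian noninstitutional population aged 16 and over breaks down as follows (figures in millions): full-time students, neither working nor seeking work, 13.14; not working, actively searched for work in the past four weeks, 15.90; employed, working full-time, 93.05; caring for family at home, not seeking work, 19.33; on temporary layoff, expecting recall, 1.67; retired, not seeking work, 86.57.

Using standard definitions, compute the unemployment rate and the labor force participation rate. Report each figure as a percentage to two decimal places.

Employed = 93.05 million.
Unemployed = 15.90 + 1.67 = 17.57 million (jobless and actively searching, or on temporary layoff).
Labor force = 93.05 + 17.57 = 110.62 million.
Not in labor force = 13.14 + 19.33 + 86.57 = 119.04 million (those not working and not actively searching are outside the labor force).
Civilian working-age population = 110.62 + 119.04 = 229.66 million.
Unemployment rate = 17.57 / 110.62 = 15.88%.
Labor force participation rate = 110.62 / 229.66 = 48.17%.

Unemployment rate ≈ 15.88%; labor force participation rate ≈ 48.17%.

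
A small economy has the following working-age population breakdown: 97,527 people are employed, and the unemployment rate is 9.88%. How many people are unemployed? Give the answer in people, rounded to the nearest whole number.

About 10,692 are unemployed.

Let U be the number unemployed. The labor force is E + U, and U/(E+U) = 0.0988.
So U = 0.0988 × 97,527 / (1 − 0.0988) = 9635.67 / 0.9012 ≈ 10,692.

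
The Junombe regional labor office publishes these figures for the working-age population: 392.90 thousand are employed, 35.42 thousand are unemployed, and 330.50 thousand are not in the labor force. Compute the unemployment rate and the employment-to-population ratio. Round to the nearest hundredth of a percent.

Unemployment rate ≈ 8.27%; employment-population ratio ≈ 51.78%.

Labor force = employed + unemployed = 392.90 + 35.42 = 428.32 thousand.
Working-age population = 428.32 + 330.50 = 758.82 thousand.
Unemployment rate = 35.42 / 428.32 = 8.27%.
Employment-population ratio = 392.90 / 758.82 = 51.78%.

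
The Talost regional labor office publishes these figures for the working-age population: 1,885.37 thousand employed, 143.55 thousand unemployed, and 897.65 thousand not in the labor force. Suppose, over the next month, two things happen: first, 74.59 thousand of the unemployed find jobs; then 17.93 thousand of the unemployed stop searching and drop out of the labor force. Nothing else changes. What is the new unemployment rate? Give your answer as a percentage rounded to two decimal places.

Initially, labor force = 1,885.37 + 143.55 = 2,028.92 thousand, so u = 143.55/2,028.92 = 7.08%.
After the first change, unemployed falls and employed rises by 74.59; labor force unchanged → E = 1,959.96, U = 68.96, labor force = 2,028.92 thousand.
After the second change, unemployed and labor force both fall by 17.93 → E = 1,959.96, U = 51.03, labor force = 2,010.99 thousand.
New unemployment rate = 51.03 / 2,010.99 = 2.54%.

New unemployment rate ≈ 2.54%.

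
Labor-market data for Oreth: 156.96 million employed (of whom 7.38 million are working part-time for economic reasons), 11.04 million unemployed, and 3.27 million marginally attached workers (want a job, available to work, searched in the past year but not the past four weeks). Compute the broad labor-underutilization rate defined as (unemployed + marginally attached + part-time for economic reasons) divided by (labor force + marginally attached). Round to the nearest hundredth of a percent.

Broad underutilization rate ≈ 12.66%.

Labor force = 156.96 + 11.04 = 168.00 million.
Numerator = 11.04 + 3.27 + 7.38 = 21.69 million.
Denominator = 168.00 + 3.27 = 171.27 million.
Broad rate = 21.69 / 171.27 = 12.66%.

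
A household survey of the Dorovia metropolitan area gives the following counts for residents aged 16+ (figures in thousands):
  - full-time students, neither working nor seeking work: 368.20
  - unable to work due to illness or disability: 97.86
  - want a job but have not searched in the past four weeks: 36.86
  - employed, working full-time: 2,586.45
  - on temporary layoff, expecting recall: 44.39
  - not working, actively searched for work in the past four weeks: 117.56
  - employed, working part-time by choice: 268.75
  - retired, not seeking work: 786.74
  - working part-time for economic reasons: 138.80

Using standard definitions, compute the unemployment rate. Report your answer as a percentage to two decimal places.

Unemployment rate ≈ 5.13%.

Employed = 2,586.45 + 268.75 + 138.80 = 2,994.00 thousand (anyone who worked, including part-time for economic reasons, counts as employed).
Unemployed = 44.39 + 117.56 = 161.95 thousand (jobless and actively searching, or on temporary layoff).
Labor force = 2,994.00 + 161.95 = 3,155.95 thousand.
Unemployment rate = 161.95 / 3,155.95 = 5.13%.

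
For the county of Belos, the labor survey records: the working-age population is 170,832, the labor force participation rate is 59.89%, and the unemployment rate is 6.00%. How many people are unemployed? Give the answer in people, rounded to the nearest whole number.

About 6,139 are unemployed.

Labor force = 0.5989 × 170,832 = 102,311.
Unemployed = 0.0600 × 102,311 ≈ 6,139.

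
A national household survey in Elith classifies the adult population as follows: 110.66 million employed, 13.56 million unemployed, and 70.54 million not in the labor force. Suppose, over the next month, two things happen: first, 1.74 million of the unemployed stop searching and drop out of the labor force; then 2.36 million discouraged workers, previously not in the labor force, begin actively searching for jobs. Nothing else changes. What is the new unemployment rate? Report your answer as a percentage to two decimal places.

New unemployment rate ≈ 11.36%.

Initially, labor force = 110.66 + 13.56 = 124.22 million, so u = 13.56/124.22 = 10.92%.
After the first change, unemployed and labor force both fall by 1.74 → E = 110.66, U = 11.82, labor force = 122.48 million.
After the second change, unemployed and labor force both rise by 2.36 → E = 110.66, U = 14.18, labor force = 124.84 million.
New unemployment rate = 14.18 / 124.84 = 11.36%.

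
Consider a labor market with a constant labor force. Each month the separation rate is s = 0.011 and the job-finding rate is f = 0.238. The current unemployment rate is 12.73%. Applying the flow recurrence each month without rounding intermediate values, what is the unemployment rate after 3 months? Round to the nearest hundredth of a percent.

Unemployment rate after three months ≈ 7.94%.

With a fixed labor force, u_{t+1} = u_t + s·(1−u_t) − f·u_t = u_t·(1−s−f) + s.
Here 1−s−f = 0.751 and s = 0.011.
u_1 = 0.127300 × 0.751 + 0.011 = 0.106602.
u_2 = 0.106602 × 0.751 + 0.011 = 0.091058.
u_3 = 0.091058 × 0.751 + 0.011 = 0.079385.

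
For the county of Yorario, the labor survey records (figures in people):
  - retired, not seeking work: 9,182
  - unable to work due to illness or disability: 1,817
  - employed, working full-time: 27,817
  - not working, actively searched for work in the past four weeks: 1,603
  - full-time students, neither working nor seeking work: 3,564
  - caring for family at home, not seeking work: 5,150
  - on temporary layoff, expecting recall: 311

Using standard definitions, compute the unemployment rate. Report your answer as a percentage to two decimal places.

Employed = 27,817.
Unemployed = 1,603 + 311 = 1,914 (jobless and actively searching, or on temporary layoff).
Labor force = 27,817 + 1,914 = 29,731.
Unemployment rate = 1,914 / 29,731 = 6.44%.

Unemployment rate ≈ 6.44%.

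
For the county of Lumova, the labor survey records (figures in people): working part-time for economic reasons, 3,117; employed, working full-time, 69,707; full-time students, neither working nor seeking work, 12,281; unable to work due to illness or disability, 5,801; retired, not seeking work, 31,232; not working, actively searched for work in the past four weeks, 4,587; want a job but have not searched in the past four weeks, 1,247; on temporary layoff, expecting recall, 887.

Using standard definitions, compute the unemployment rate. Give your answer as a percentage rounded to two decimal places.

Employed = 3,117 + 69,707 = 72,824 (anyone who worked, including part-time for economic reasons, counts as employed).
Unemployed = 4,587 + 887 = 5,474 (jobless and actively searching, or on temporary layoff).
Labor force = 72,824 + 5,474 = 78,298.
Unemployment rate = 5,474 / 78,298 = 6.99%.

Unemployment rate ≈ 6.99%.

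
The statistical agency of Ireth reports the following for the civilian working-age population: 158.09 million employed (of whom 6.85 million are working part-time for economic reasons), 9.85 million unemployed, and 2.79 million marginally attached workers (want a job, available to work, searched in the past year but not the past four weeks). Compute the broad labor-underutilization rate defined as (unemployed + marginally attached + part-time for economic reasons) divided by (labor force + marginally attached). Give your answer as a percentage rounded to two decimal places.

Labor force = 158.09 + 9.85 = 167.94 million.
Numerator = 9.85 + 2.79 + 6.85 = 19.49 million.
Denominator = 167.94 + 2.79 = 170.73 million.
Broad rate = 19.49 / 170.73 = 11.42%.

Broad underutilization rate ≈ 11.42%.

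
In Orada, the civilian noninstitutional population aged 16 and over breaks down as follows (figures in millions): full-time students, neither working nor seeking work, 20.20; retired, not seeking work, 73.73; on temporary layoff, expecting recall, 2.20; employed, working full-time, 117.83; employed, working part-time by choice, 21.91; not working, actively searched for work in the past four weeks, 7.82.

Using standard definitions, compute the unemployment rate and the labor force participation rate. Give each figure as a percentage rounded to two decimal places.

Unemployment rate ≈ 6.69%; labor force participation rate ≈ 61.46%.

Employed = 117.83 + 21.91 = 139.74 million.
Unemployed = 2.20 + 7.82 = 10.02 million (jobless and actively searching, or on temporary layoff).
Labor force = 139.74 + 10.02 = 149.76 million.
Not in labor force = 20.20 + 73.73 = 93.93 million (those not working and not actively searching are outside the labor force).
Civilian working-age population = 149.76 + 93.93 = 243.69 million.
Unemployment rate = 10.02 / 149.76 = 6.69%.
Labor force participation rate = 149.76 / 243.69 = 61.46%.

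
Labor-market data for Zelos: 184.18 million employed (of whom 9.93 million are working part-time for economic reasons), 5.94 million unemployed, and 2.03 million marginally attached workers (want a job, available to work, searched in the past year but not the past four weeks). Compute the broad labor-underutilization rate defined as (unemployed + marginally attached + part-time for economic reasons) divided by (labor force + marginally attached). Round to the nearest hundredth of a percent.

Labor force = 184.18 + 5.94 = 190.12 million.
Numerator = 5.94 + 2.03 + 9.93 = 17.90 million.
Denominator = 190.12 + 2.03 = 192.15 million.
Broad rate = 17.90 / 192.15 = 9.32%.

Broad underutilization rate ≈ 9.32%.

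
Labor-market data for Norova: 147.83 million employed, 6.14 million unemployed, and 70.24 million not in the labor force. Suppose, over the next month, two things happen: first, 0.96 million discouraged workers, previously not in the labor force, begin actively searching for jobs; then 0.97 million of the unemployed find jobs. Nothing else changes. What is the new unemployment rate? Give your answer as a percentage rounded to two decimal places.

Initially, labor force = 147.83 + 6.14 = 153.97 million, so u = 6.14/153.97 = 3.99%.
After the first change, unemployed and labor force both rise by 0.96 → E = 147.83, U = 7.10, labor force = 154.93 million.
After the second change, unemployed falls and employed rises by 0.97; labor force unchanged → E = 148.80, U = 6.13, labor force = 154.93 million.
New unemployment rate = 6.13 / 154.93 = 3.96%.

New unemployment rate ≈ 3.96%.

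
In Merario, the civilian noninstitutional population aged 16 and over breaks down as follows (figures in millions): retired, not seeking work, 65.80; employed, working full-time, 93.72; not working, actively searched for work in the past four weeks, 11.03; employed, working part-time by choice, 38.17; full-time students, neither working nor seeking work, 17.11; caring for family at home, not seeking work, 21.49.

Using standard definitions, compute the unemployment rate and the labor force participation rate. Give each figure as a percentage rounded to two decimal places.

Unemployment rate ≈ 7.72%; labor force participation rate ≈ 57.79%.

Employed = 93.72 + 38.17 = 131.89 million.
Unemployed = 11.03 million.
Labor force = 131.89 + 11.03 = 142.92 million.
Not in labor force = 65.80 + 17.11 + 21.49 = 104.40 million (those not working and not actively searching are outside the labor force).
Civilian working-age population = 142.92 + 104.40 = 247.32 million.
Unemployment rate = 11.03 / 142.92 = 7.72%.
Labor force participation rate = 142.92 / 247.32 = 57.79%.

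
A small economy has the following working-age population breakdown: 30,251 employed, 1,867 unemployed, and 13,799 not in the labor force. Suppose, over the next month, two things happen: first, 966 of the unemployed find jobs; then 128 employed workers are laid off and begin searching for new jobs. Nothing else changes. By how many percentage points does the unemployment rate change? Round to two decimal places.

The unemployment rate changes by −2.61 percentage points.

Initially, labor force = 30,251 + 1,867 = 32,118, so u = 1,867/32,118 = 5.81%.
After the first change, unemployed falls and employed rises by 966; labor force unchanged → E = 31,217, U = 901, labor force = 32,118.
After the second change, employed falls and unemployed rises by 128; labor force unchanged → E = 31,089, U = 1,029, labor force = 32,118.
New unemployment rate = 1,029 / 32,118 = 3.20%.
Change = 3.20% − 5.81% = −2.61 percentage points.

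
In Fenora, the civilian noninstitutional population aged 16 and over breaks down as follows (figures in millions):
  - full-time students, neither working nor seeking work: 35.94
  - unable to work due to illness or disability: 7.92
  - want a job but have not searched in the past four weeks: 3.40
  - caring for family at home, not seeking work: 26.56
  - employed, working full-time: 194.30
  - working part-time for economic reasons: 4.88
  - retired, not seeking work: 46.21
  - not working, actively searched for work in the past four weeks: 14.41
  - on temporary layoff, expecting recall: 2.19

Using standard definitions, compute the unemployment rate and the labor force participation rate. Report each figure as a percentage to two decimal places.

Employed = 194.30 + 4.88 = 199.18 million (anyone who worked, including part-time for economic reasons, counts as employed).
Unemployed = 14.41 + 2.19 = 16.60 million (jobless and actively searching, or on temporary layoff).
Labor force = 199.18 + 16.60 = 215.78 million.
Not in labor force = 35.94 + 7.92 + 3.40 + 26.56 + 46.21 = 120.03 million (those not working and not actively searching are outside the labor force — including those who want a job but have given up searching).
Civilian working-age population = 215.78 + 120.03 = 335.81 million.
Unemployment rate = 16.60 / 215.78 = 7.69%.
Labor force participation rate = 215.78 / 335.81 = 64.26%.

Unemployment rate ≈ 7.69%; labor force participation rate ≈ 64.26%.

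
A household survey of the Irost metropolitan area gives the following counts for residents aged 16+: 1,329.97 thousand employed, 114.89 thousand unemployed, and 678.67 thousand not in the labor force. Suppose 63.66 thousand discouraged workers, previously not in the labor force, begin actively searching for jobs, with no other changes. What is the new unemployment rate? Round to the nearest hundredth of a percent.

New unemployment rate ≈ 11.84%.

Initially, labor force = 1,329.97 + 114.89 = 1,444.86 thousand, so u = 114.89/1,444.86 = 7.95%.
After the change, unemployed and labor force both rise by 63.66 → E = 1,329.97, U = 178.55, labor force = 1,508.52 thousand.
New unemployment rate = 178.55 / 1,508.52 = 11.84%.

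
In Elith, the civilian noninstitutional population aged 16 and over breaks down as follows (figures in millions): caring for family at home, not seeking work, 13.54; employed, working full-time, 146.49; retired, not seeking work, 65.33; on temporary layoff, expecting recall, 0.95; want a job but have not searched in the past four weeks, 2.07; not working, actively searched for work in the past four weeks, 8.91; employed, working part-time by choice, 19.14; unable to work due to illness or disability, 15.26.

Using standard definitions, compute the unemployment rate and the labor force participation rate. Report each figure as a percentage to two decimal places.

Unemployment rate ≈ 5.62%; labor force participation rate ≈ 64.59%.

Employed = 146.49 + 19.14 = 165.63 million.
Unemployed = 0.95 + 8.91 = 9.86 million (jobless and actively searching, or on temporary layoff).
Labor force = 165.63 + 9.86 = 175.49 million.
Not in labor force = 13.54 + 65.33 + 2.07 + 15.26 = 96.20 million (those not working and not actively searching are outside the labor force — including those who want a job but have given up searching).
Civilian working-age population = 175.49 + 96.20 = 271.69 million.
Unemployment rate = 9.86 / 175.49 = 5.62%.
Labor force participation rate = 175.49 / 271.69 = 64.59%.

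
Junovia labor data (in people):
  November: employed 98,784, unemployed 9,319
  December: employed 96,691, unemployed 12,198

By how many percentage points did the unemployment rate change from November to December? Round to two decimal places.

November: labor force = 98,784 + 9,319 = 108,103; u = 9,319/108,103 = 8.62%.
December: labor force = 96,691 + 12,198 = 108,889; u = 12,198/108,889 = 11.20%.
Change = 11.20% − 8.62% = +2.58 pp.

The unemployment rate changed by +2.58 percentage points.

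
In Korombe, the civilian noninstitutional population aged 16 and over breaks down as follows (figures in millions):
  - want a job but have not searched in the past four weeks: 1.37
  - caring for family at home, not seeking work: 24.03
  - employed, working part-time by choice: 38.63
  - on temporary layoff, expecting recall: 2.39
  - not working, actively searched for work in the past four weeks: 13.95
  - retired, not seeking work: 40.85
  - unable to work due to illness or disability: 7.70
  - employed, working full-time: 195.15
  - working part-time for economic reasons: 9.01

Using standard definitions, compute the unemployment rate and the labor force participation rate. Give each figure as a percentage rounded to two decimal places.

Employed = 38.63 + 195.15 + 9.01 = 242.79 million (anyone who worked, including part-time for economic reasons, counts as employed).
Unemployed = 2.39 + 13.95 = 16.34 million (jobless and actively searching, or on temporary layoff).
Labor force = 242.79 + 16.34 = 259.13 million.
Not in labor force = 1.37 + 24.03 + 40.85 + 7.70 = 73.95 million (those not working and not actively searching are outside the labor force — including those who want a job but have given up searching).
Civilian working-age population = 259.13 + 73.95 = 333.08 million.
Unemployment rate = 16.34 / 259.13 = 6.31%.
Labor force participation rate = 259.13 / 333.08 = 77.80%.

Unemployment rate ≈ 6.31%; labor force participation rate ≈ 77.80%.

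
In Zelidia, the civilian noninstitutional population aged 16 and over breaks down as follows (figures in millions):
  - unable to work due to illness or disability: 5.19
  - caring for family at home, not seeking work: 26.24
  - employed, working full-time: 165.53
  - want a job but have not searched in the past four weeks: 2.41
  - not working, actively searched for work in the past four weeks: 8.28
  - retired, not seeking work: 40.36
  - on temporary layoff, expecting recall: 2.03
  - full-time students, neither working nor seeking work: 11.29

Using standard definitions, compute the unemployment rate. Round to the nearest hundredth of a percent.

Unemployment rate ≈ 5.86%.

Employed = 165.53 million.
Unemployed = 8.28 + 2.03 = 10.31 million (jobless and actively searching, or on temporary layoff).
Labor force = 165.53 + 10.31 = 175.84 million.
Unemployment rate = 10.31 / 175.84 = 5.86%.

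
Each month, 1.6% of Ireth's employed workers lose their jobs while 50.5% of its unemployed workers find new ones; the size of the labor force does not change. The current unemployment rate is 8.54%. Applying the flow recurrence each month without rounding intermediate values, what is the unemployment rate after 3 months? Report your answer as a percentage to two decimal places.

Unemployment rate after three months ≈ 3.67%.

With a fixed labor force, u_{t+1} = u_t + s·(1−u_t) − f·u_t = u_t·(1−s−f) + s.
Here 1−s−f = 0.479 and s = 0.016.
u_1 = 0.085400 × 0.479 + 0.016 = 0.056907.
u_2 = 0.056907 × 0.479 + 0.016 = 0.043258.
u_3 = 0.043258 × 0.479 + 0.016 = 0.036721.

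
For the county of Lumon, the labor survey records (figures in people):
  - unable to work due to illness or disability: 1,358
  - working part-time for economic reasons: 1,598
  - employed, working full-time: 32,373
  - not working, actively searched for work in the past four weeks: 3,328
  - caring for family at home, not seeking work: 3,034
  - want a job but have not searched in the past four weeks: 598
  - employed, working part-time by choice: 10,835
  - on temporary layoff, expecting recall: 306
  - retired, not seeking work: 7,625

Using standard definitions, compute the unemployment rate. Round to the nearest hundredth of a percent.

Unemployment rate ≈ 7.50%.

Employed = 1,598 + 32,373 + 10,835 = 44,806 (anyone who worked, including part-time for economic reasons, counts as employed).
Unemployed = 3,328 + 306 = 3,634 (jobless and actively searching, or on temporary layoff).
Labor force = 44,806 + 3,634 = 48,440.
Unemployment rate = 3,634 / 48,440 = 7.50%.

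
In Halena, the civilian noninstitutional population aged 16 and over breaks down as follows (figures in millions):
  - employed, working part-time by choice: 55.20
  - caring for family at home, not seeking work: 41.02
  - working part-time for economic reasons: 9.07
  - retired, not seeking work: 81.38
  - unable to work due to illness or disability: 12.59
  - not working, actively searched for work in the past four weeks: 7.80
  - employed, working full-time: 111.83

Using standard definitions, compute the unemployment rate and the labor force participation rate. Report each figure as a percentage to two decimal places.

Unemployment rate ≈ 4.24%; labor force participation rate ≈ 57.67%.

Employed = 55.20 + 9.07 + 111.83 = 176.10 million (anyone who worked, including part-time for economic reasons, counts as employed).
Unemployed = 7.80 million.
Labor force = 176.10 + 7.80 = 183.90 million.
Not in labor force = 41.02 + 81.38 + 12.59 = 134.99 million (those not working and not actively searching are outside the labor force).
Civilian working-age population = 183.90 + 134.99 = 318.89 million.
Unemployment rate = 7.80 / 183.90 = 4.24%.
Labor force participation rate = 183.90 / 318.89 = 57.67%.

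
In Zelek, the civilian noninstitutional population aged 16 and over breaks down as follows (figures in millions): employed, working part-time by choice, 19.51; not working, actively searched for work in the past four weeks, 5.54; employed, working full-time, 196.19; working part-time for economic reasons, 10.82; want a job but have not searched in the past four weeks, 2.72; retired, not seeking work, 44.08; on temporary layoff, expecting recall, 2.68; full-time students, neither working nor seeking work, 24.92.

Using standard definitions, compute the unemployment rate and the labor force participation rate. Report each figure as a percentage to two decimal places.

Unemployment rate ≈ 3.50%; labor force participation rate ≈ 76.60%.

Employed = 19.51 + 196.19 + 10.82 = 226.52 million (anyone who worked, including part-time for economic reasons, counts as employed).
Unemployed = 5.54 + 2.68 = 8.22 million (jobless and actively searching, or on temporary layoff).
Labor force = 226.52 + 8.22 = 234.74 million.
Not in labor force = 2.72 + 44.08 + 24.92 = 71.72 million (those not working and not actively searching are outside the labor force — including those who want a job but have given up searching).
Civilian working-age population = 234.74 + 71.72 = 306.46 million.
Unemployment rate = 8.22 / 234.74 = 3.50%.
Labor force participation rate = 234.74 / 306.46 = 76.60%.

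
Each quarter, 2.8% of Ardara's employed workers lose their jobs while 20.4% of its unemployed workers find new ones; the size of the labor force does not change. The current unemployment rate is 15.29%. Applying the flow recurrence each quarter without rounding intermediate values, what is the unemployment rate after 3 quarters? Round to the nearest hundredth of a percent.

Unemployment rate after three quarters ≈ 13.53%.

With a fixed labor force, u_{t+1} = u_t + s·(1−u_t) − f·u_t = u_t·(1−s−f) + s.
Here 1−s−f = 0.768 and s = 0.028.
u_1 = 0.152900 × 0.768 + 0.028 = 0.145427.
u_2 = 0.145427 × 0.768 + 0.028 = 0.139688.
u_3 = 0.139688 × 0.768 + 0.028 = 0.135280.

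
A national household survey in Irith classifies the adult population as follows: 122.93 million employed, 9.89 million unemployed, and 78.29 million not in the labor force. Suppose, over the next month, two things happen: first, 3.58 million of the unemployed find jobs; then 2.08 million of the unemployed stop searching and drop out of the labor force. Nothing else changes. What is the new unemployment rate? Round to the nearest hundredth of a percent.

New unemployment rate ≈ 3.24%.

Initially, labor force = 122.93 + 9.89 = 132.82 million, so u = 9.89/132.82 = 7.45%.
After the first change, unemployed falls and employed rises by 3.58; labor force unchanged → E = 126.51, U = 6.31, labor force = 132.82 million.
After the second change, unemployed and labor force both fall by 2.08 → E = 126.51, U = 4.23, labor force = 130.74 million.
New unemployment rate = 4.23 / 130.74 = 3.24%.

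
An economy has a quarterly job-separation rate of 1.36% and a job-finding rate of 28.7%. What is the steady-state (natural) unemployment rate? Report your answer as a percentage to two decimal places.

At steady state the flows balance: s·E = f·U, so U/(E+U) = s/(s+f).
u* = 1.36 / (1.36 + 28.7) = 1.36 / 30.06 = 4.52%.

Steady-state unemployment rate ≈ 4.52%.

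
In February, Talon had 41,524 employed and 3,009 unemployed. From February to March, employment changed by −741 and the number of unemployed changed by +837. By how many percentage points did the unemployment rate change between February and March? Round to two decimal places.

February: labor force = 41,524 + 3,009 = 44,533; u = 3,009/44,533 = 6.76%.
March: labor force = 40,783 + 3,846 = 44,629; u = 3,846/44,629 = 8.62%.
Change = 8.62% − 6.76% = +1.86 pp.

The unemployment rate changed by +1.86 percentage points.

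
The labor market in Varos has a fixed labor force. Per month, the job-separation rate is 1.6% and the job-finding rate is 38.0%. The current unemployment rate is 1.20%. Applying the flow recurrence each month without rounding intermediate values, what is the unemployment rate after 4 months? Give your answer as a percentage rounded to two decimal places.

With a fixed labor force, u_{t+1} = u_t + s·(1−u_t) − f·u_t = u_t·(1−s−f) + s.
Here 1−s−f = 0.604 and s = 0.016.
u_1 = 0.012000 × 0.604 + 0.016 = 0.023248.
u_2 = 0.023248 × 0.604 + 0.016 = 0.030042.
u_3 = 0.030042 × 0.604 + 0.016 = 0.034145.
u_4 = 0.034145 × 0.604 + 0.016 = 0.036624.

Unemployment rate after four months ≈ 3.66%.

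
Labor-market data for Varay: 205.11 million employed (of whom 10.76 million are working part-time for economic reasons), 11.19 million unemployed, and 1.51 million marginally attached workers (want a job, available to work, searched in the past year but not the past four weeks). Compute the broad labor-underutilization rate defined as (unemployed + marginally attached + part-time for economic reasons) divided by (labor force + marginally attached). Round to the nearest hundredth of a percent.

Labor force = 205.11 + 11.19 = 216.30 million.
Numerator = 11.19 + 1.51 + 10.76 = 23.46 million.
Denominator = 216.30 + 1.51 = 217.81 million.
Broad rate = 23.46 / 217.81 = 10.77%.

Broad underutilization rate ≈ 10.77%.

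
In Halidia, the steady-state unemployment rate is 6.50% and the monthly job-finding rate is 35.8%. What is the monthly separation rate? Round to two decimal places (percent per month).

Separation rate ≈ 2.49% per month.

From u* = s/(s+f): s = u·f/(1−u).
s = 0.0650 × 35.8 / (1 − 0.0650) = 2.3270 / 0.9350 ≈ 2.49% per month.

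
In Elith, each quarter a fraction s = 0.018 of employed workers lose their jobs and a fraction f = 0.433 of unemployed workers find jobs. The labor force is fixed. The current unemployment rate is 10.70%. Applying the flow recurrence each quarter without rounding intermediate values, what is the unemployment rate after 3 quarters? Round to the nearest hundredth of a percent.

With a fixed labor force, u_{t+1} = u_t + s·(1−u_t) − f·u_t = u_t·(1−s−f) + s.
Here 1−s−f = 0.549 and s = 0.018.
u_1 = 0.107000 × 0.549 + 0.018 = 0.076743.
u_2 = 0.076743 × 0.549 + 0.018 = 0.060132.
u_3 = 0.060132 × 0.549 + 0.018 = 0.051012.

Unemployment rate after three quarters ≈ 5.10%.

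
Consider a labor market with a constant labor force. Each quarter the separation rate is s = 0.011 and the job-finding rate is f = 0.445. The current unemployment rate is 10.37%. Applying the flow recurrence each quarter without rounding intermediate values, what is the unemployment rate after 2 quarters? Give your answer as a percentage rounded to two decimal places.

Unemployment rate after two quarters ≈ 4.77%.

With a fixed labor force, u_{t+1} = u_t + s·(1−u_t) − f·u_t = u_t·(1−s−f) + s.
Here 1−s−f = 0.544 and s = 0.011.
u_1 = 0.103700 × 0.544 + 0.011 = 0.067413.
u_2 = 0.067413 × 0.544 + 0.011 = 0.047673.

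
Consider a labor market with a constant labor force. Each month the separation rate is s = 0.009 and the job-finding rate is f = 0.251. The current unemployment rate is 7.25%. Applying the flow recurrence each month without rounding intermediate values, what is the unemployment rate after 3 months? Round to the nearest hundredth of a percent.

With a fixed labor force, u_{t+1} = u_t + s·(1−u_t) − f·u_t = u_t·(1−s−f) + s.
Here 1−s−f = 0.740 and s = 0.009.
u_1 = 0.072500 × 0.740 + 0.009 = 0.062650.
u_2 = 0.062650 × 0.740 + 0.009 = 0.055361.
u_3 = 0.055361 × 0.740 + 0.009 = 0.049967.

Unemployment rate after three months ≈ 5.00%.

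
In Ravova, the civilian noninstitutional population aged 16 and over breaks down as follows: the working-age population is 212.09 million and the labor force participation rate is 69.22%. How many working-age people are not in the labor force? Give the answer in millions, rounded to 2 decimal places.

About 65.28 million are not in the labor force.

Share not in the labor force = 1 − 0.6922 = 0.3078.
Not in labor force = 0.3078 × 212.09 ≈ 65.28 million.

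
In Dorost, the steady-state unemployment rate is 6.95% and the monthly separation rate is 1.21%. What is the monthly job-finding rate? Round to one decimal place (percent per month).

Job-finding rate ≈ 16.2% per month.

From u* = s/(s+f): f = s·(1−u)/u.
f = 1.21 × (1 − 0.0695) / 0.0695 = 1.1259 / 0.0695 ≈ 16.2% per month.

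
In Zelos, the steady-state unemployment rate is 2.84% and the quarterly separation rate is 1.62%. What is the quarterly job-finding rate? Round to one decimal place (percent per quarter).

From u* = s/(s+f): f = s·(1−u)/u.
f = 1.62 × (1 − 0.0284) / 0.0284 = 1.5740 / 0.0284 ≈ 55.4% per quarter.

Job-finding rate ≈ 55.4% per quarter.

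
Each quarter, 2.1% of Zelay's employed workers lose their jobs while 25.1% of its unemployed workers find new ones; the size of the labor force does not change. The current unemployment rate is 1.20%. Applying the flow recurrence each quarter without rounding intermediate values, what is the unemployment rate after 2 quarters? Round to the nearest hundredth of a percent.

Unemployment rate after two quarters ≈ 4.26%.

With a fixed labor force, u_{t+1} = u_t + s·(1−u_t) − f·u_t = u_t·(1−s−f) + s.
Here 1−s−f = 0.728 and s = 0.021.
u_1 = 0.012000 × 0.728 + 0.021 = 0.029736.
u_2 = 0.029736 × 0.728 + 0.021 = 0.042648.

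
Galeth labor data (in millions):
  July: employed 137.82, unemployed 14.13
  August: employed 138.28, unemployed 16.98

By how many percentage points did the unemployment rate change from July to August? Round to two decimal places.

The unemployment rate changed by +1.64 percentage points.

July: labor force = 137.82 + 14.13 = 151.95; u = 14.13/151.95 = 9.30%.
August: labor force = 138.28 + 16.98 = 155.26; u = 16.98/155.26 = 10.94%.
Change = 10.94% − 9.30% = +1.64 pp.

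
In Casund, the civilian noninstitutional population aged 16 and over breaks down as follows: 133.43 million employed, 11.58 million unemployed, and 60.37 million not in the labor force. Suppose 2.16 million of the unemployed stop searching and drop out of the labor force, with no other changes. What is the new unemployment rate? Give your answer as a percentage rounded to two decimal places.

Initially, labor force = 133.43 + 11.58 = 145.01 million, so u = 11.58/145.01 = 7.99%.
After the change, unemployed and labor force both fall by 2.16 → E = 133.43, U = 9.42, labor force = 142.85 million.
New unemployment rate = 9.42 / 142.85 = 6.59%.

New unemployment rate ≈ 6.59%.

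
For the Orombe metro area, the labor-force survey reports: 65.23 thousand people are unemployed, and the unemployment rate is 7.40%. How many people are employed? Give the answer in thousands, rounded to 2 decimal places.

Labor force = U / u = 65.23 / 0.0740 ≈ 881.49 thousand.
Employed = labor force − unemployed = 881.49 − 65.23 = 816.26 thousand.

About 816.26 thousand are employed.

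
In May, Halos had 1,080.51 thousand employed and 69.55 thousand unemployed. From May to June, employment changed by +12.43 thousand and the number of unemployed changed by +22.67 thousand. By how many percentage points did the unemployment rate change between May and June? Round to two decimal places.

The unemployment rate changed by +1.73 percentage points.

May: labor force = 1,080.51 + 69.55 = 1,150.06; u = 69.55/1,150.06 = 6.05%.
June: labor force = 1,092.94 + 92.22 = 1,185.16; u = 92.22/1,185.16 = 7.78%.
Change = 7.78% − 6.05% = +1.73 pp.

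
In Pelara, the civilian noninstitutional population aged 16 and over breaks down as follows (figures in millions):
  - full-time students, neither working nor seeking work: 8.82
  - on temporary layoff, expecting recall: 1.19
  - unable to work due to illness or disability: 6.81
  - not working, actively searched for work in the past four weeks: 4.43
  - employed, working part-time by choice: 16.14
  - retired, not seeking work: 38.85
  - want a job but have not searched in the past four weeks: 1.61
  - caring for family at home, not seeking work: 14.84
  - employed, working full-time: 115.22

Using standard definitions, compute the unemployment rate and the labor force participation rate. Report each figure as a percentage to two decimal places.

Unemployment rate ≈ 4.10%; labor force participation rate ≈ 65.88%.

Employed = 16.14 + 115.22 = 131.36 million.
Unemployed = 1.19 + 4.43 = 5.62 million (jobless and actively searching, or on temporary layoff).
Labor force = 131.36 + 5.62 = 136.98 million.
Not in labor force = 8.82 + 6.81 + 38.85 + 1.61 + 14.84 = 70.93 million (those not working and not actively searching are outside the labor force — including those who want a job but have given up searching).
Civilian working-age population = 136.98 + 70.93 = 207.91 million.
Unemployment rate = 5.62 / 136.98 = 4.10%.
Labor force participation rate = 136.98 / 207.91 = 65.88%.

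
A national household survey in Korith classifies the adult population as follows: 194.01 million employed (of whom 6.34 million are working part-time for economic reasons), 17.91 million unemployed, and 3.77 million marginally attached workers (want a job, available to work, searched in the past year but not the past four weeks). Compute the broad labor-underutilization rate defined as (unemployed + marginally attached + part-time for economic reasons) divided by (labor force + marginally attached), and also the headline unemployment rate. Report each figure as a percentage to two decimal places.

Labor force = 194.01 + 17.91 = 211.92 million.
Numerator = 17.91 + 3.77 + 6.34 = 28.02 million.
Denominator = 211.92 + 3.77 = 215.69 million.
Broad rate = 28.02 / 215.69 = 12.99%.
Headline unemployment rate = 17.91 / 211.92 = 8.45%.

Broad underutilization rate ≈ 12.99%; headline unemployment rate ≈ 8.45%.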